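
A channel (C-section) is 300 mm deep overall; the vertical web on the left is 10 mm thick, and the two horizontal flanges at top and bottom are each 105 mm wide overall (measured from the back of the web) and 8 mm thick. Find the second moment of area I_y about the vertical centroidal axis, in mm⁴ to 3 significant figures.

Break the section into simple shapes (no overlaps), measuring from the bottom-left corner of the bounding box.
Web: 10 × 300, A = 3 000 mm², x = 5 mm, Ī = 25 000 mm⁴.
Top flange (beyond web): 95 × 8, A = 760 mm², x = 57.5 mm, Ī = 571 583 mm⁴.
Bottom flange (beyond web): 95 × 8, A = 760 mm², x = 57.5 mm, Ī = 571 583 mm⁴.
Centroid: x̄ = ΣA·x / ΣA = 22.655 mm.
Transfer each piece to the vertical centroidal axis using Ī + A·d² with d = x − 22.655:
  web: d = -17.655 mm → contributes +960 083 mm⁴
  top flange (beyond web): d = 34.845 mm → contributes +1 494 363 mm⁴
  bottom flange (beyond web): d = 34.845 mm → contributes +1 494 363 mm⁴
Total I = 3 948 808 mm⁴.

I_y ≈ 3.95 × 10⁶ mm⁴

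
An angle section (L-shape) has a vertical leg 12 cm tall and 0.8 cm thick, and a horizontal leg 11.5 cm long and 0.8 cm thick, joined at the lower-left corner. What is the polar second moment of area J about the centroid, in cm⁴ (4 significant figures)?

J ≈ 489.4 cm⁴

Decompose the section into non-overlapping parts with the origin at the bottom-left of its bounding rectangle.
Vertical leg: 0.8 × 12, A = 9.6 cm², y = 6 cm, Ī = 115.2 cm⁴.
Horizontal leg (remainder): 10.7 × 0.8, A = 8.56 cm², y = 0.4 cm, Ī = 0.456533 cm⁴.
Centroid: ȳ = ΣA·y / ΣA = 3.36035 cm.
Transfer each piece to the centroidal x-axis using Ī + A·d² with d = y − 3.36035:
  vertical leg: d = 2.63965 cm → contributes +182.09 cm⁴
  horizontal leg (remainder): d = -2.96035 cm → contributes +75.4737 cm⁴
Total I = 257.564 cm⁴.
For the y-axis: x̄ = 3.11035 cm.
Repeating about the centroidal y-axis gives I_y = 231.793 cm⁴.
Polar second moment: J = I_x + I_y = 489.357 cm⁴.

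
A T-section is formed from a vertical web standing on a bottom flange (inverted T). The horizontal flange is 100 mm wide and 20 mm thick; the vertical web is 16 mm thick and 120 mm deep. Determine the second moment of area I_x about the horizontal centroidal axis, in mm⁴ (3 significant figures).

I_x ≈ 7.17 × 10⁶ mm⁴

Split into non-overlapping primitives; take the origin at the lower-left of the bounding box.
Flange: 100 × 20, A = 2 000 mm², y = 10 mm, Ī = 66 667 mm⁴.
Web: 16 × 120, A = 1 920 mm², y = 80 mm, Ī = 2 304 000 mm⁴.
Centroid: ȳ = ΣA·y / ΣA = 44.286 mm.
Transfer each piece to the horizontal centroidal axis using Ī + A·d² with d = y − 44.286:
  flange: d = -34.286 mm → contributes +2 417 687 mm⁴
  web: d = 35.714 mm → contributes +4 752 980 mm⁴
Total I = 7 170 667 mm⁴.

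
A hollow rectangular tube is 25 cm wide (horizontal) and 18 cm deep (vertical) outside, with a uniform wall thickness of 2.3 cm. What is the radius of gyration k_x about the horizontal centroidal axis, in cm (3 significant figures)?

Treat the section as a set of non-overlapping primitives; coordinates are from the bounding-box lower-left.
Outer rectangle: 25 × 18, A = 450 cm², y = 9 cm, Ī = 12 150 cm⁴.
Inner void (subtracted): 20.4 × 13.4, A = 273.36 cm², y = 9 cm, Ī = 4090.4 cm⁴.
By symmetry the centroid is at mid-height, ȳ = 9 cm.
All pieces are centred on the horizontal centroidal axis, so I = ΣĪ (holes subtracted) = 8059.6 cm⁴.
Radius of gyration: k = √(I/A) = √(8059.6 / 176.64) = 6.7548 cm.

k_x ≈ 6.75 cm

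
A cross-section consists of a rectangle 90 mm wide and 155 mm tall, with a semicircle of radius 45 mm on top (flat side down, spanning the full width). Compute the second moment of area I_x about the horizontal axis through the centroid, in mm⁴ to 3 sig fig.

Decompose the section into non-overlapping parts with the origin at the bottom-left of its bounding rectangle.
Rectangular body: 90 × 155, A = 13 950 mm², y = 77.5 mm, Ī = 27 929 063 mm⁴.
Semicircular cap: semicircle r = 45, A = 3180.9 mm², y = 174.1 mm, Ī = 450 072 mm⁴.
Centroid: ȳ = ΣA·y / ΣA = 95.436 mm.
Transfer each piece to the horizontal axis through the centroid using Ī + A·d² with d = y − 95.436:
  rectangular body: d = -17.936 mm → contributes +32 417 004 mm⁴
  semicircular cap: d = 78.662 mm → contributes +20 132 400 mm⁴
Total I = 52 549 404 mm⁴.

I_x ≈ 5.25 × 10⁷ mm⁴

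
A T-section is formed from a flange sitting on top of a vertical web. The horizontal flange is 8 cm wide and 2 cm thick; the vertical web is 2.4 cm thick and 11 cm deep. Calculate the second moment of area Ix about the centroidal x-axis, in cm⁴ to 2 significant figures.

Ix ≈ 690 cm⁴

Split into non-overlapping primitives; take the origin at the lower-left of the bounding box.
Flange: 8 × 2, A = 16 cm², y = 12 cm, Ī = 5.333 cm⁴.
Web: 2.4 × 11, A = 26.4 cm², y = 5.5 cm, Ī = 266.2 cm⁴.
Centroid: ȳ = ΣA·y / ΣA = 7.953 cm.
Transfer each piece to the centroidal x-axis using Ī + A·d² with d = y − 7.953:
  flange: d = 4.047 cm → contributes +267.4 cm⁴
  web: d = -2.453 cm → contributes +425 cm⁴
Total I = 692.4 cm⁴.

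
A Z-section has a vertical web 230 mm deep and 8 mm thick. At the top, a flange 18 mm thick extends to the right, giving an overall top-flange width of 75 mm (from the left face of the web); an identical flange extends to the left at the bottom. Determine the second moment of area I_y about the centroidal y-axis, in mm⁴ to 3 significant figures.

Break the section into simple shapes (no overlaps), measuring from the bottom-left corner of the bounding box.
Web: 8 × 230, A = 1 840 mm², x = 71 mm, Ī = 9813.3 mm⁴.
Top flange (beyond web): 67 × 18, A = 1 206 mm², x = 108.5 mm, Ī = 451 145 mm⁴.
Bottom flange (beyond web): 67 × 18, A = 1 206 mm², x = 33.5 mm, Ī = 451 145 mm⁴.
Centroid: x̄ = ΣA·x / ΣA = 71 mm.
Transfer each piece to the centroidal y-axis using Ī + A·d² with d = x − 71:
  web: d = 0 mm → contributes +9813.3 mm⁴
  top flange (beyond web): d = 37.5 mm → contributes +2 147 082 mm⁴
  bottom flange (beyond web): d = -37.5 mm → contributes +2 147 082 mm⁴
Total I = 4 303 977 mm⁴.

I_y ≈ 4.30 × 10⁶ mm⁴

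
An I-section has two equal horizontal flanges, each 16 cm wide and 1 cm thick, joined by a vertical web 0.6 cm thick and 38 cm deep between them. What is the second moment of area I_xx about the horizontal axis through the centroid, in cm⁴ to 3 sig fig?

Split into non-overlapping primitives; take the origin at the lower-left of the bounding box.
Bottom flange: 16 × 1, A = 16 cm², y = 0.5 cm, Ī = 1.3333 cm⁴.
Web: 0.6 × 38, A = 22.8 cm², y = 20 cm, Ī = 2743.6 cm⁴.
Top flange: 16 × 1, A = 16 cm², y = 39.5 cm, Ī = 1.3333 cm⁴.
By symmetry the centroid is at mid-height, ȳ = 20 cm.
Transfer each piece to the horizontal axis through the centroid using Ī + A·d² with d = y − 20:
  bottom flange: d = -19.5 cm → contributes +6085.3 cm⁴
  web: d = 0 cm → contributes +2743.6 cm⁴
  top flange: d = 19.5 cm → contributes +6085.3 cm⁴
Total I = 14 914 cm⁴.

I_xx ≈ 1.49 × 10⁴ cm⁴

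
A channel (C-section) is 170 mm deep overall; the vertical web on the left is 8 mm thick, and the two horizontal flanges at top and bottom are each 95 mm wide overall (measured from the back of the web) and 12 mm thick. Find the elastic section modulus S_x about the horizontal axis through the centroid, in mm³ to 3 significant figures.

S_x ≈ 1.92 × 10⁵ mm³

Decompose the section into non-overlapping parts with the origin at the bottom-left of its bounding rectangle.
Web: 8 × 170, A = 1 360 mm², y = 85 mm, Ī = 3 275 333 mm⁴.
Top flange (beyond web): 87 × 12, A = 1 044 mm², y = 164 mm, Ī = 12 528 mm⁴.
Bottom flange (beyond web): 87 × 12, A = 1 044 mm², y = 6 mm, Ī = 12 528 mm⁴.
By symmetry the centroid is at mid-height, ȳ = 85 mm.
Transfer each piece to the horizontal axis through the centroid using Ī + A·d² with d = y − 85:
  web: d = 0 mm → contributes +3 275 333 mm⁴
  top flange (beyond web): d = 79 mm → contributes +6 528 132 mm⁴
  bottom flange (beyond web): d = -79 mm → contributes +6 528 132 mm⁴
Total I = 16 331 597 mm⁴.
Extreme fibre distance c = 85 mm; S = I/c = 192 136 mm³.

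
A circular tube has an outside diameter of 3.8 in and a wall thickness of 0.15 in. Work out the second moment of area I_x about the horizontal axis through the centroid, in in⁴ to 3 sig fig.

I_x ≈ 2.87 in⁴

Split into non-overlapping primitives; take the origin at the lower-left of the bounding box.
Outer circle: ⌀3.8, A = 11.341 in², y = 1.9 in, Ī = 10.235 in⁴.
Bore (subtracted): ⌀3.5, A = 9.6211 in², y = 1.9 in, Ī = 7.3662 in⁴.
By symmetry the centroid is at mid-height, ȳ = 1.9 in.
All pieces are centred on the horizontal axis through the centroid, so I = ΣĪ (holes subtracted) = 2.8692 in⁴.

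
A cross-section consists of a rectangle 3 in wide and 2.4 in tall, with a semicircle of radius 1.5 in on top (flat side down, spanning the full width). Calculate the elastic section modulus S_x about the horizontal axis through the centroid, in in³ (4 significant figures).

S_x ≈ 5.731 in³

Decompose the section into non-overlapping parts with the origin at the bottom-left of its bounding rectangle.
Rectangular body: 3 × 2.4, A = 7.2 in², y = 1.2 in, Ī = 3.456 in⁴.
Semicircular cap: semicircle r = 1.5, A = 3.53429 in², y = 3.03662 in, Ī = 0.555645 in⁴.
Centroid: ȳ = ΣA·y / ΣA = 1.80471 in.
Transfer each piece to the horizontal axis through the centroid using Ī + A·d² with d = y − 1.80471:
  rectangular body: d = -0.604712 in → contributes +6.08887 in⁴
  semicircular cap: d = 1.23191 in → contributes +5.91928 in⁴
Total I = 12.0081 in⁴.
Extreme fibre distance c = 2.09529 in; S = I/c = 5.73102 in³.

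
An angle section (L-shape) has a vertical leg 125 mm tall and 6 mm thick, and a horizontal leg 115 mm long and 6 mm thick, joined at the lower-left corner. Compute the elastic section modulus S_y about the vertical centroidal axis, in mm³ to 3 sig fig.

S_y ≈ 2.12 × 10⁴ mm³

Treat the section as a set of non-overlapping primitives; coordinates are from the bounding-box lower-left.
Vertical leg: 6 × 125, A = 750 mm², x = 3 mm, Ī = 2 250 mm⁴.
Horizontal leg (remainder): 109 × 6, A = 654 mm², x = 60.5 mm, Ī = 647 515 mm⁴.
Centroid: x̄ = ΣA·x / ΣA = 29.784 mm.
Transfer each piece to the vertical centroidal axis using Ī + A·d² with d = x − 29.784:
  vertical leg: d = -26.784 mm → contributes +540 295 mm⁴
  horizontal leg (remainder): d = 30.716 mm → contributes +1 264 538 mm⁴
Total I = 1 804 833 mm⁴.
Extreme fibre distance c = 85.216 mm; S = I/c = 21 180 mm³.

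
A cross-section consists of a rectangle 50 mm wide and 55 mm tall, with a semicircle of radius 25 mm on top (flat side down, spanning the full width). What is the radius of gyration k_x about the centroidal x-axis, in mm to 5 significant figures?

Decompose the section into non-overlapping parts with the origin at the bottom-left of its bounding rectangle.
Rectangular body: 50 × 55, A = 2 750 mm², y = 27.5 mm, Ī = 693229.2 mm⁴.
Semicircular cap: semicircle r = 25, A = 981.7477 mm², y = 65.61033 mm, Ī = 42873.81 mm⁴.
Centroid: ȳ = ΣA·y / ΣA = 37.52606 mm.
Transfer each piece to the centroidal x-axis using Ī + A·d² with d = y − 37.52606:
  rectangular body: d = -10.02606 mm → contributes +969664.4 mm⁴
  semicircular cap: d = 28.08427 mm → contributes +817203.9 mm⁴
Total I = 1 786 868 mm⁴.
Radius of gyration: k = √(I/A) = √(1 786 868 / 3731.748) = 21.88216 mm.

k_x ≈ 21.882 mm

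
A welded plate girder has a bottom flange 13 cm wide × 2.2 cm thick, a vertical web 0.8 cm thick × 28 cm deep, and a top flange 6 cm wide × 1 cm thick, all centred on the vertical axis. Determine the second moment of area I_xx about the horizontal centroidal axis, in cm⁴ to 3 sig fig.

Treat the section as a set of non-overlapping primitives; coordinates are from the bounding-box lower-left.
Bottom plate: 13 × 2.2, A = 28.6 cm², y = 1.1 cm, Ī = 11.535 cm⁴.
Web plate: 0.8 × 28, A = 22.4 cm², y = 16.2 cm, Ī = 1463.5 cm⁴.
Top plate: 6 × 1, A = 6 cm², y = 30.7 cm, Ī = 0.5 cm⁴.
Centroid: ȳ = ΣA·y / ΣA = 10.15 cm.
Transfer each piece to the horizontal centroidal axis using Ī + A·d² with d = y − 10.15:
  bottom plate: d = -9.0498 cm → contributes +2353.9 cm⁴
  web plate: d = 6.0502 cm → contributes +2283.4 cm⁴
  top plate: d = 20.55 cm → contributes +2534.4 cm⁴
Total I = 7171.6 cm⁴.

I_xx ≈ 7170 cm⁴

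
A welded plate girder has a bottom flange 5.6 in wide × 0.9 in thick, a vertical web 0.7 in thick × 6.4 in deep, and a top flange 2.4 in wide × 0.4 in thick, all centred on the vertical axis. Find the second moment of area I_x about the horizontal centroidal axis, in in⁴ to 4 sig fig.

Split into non-overlapping primitives; take the origin at the lower-left of the bounding box.
Bottom plate: 5.6 × 0.9, A = 5.04 in², y = 0.45 in, Ī = 0.3402 in⁴.
Web plate: 0.7 × 6.4, A = 4.48 in², y = 4.1 in, Ī = 15.2917 in⁴.
Top plate: 2.4 × 0.4, A = 0.96 in², y = 7.5 in, Ī = 0.0128 in⁴.
Centroid: ȳ = ΣA·y / ΣA = 2.65611 in.
Transfer each piece to the horizontal centroidal axis using Ī + A·d² with d = y − 2.65611:
  bottom plate: d = -2.20611 in → contributes +24.8694 in⁴
  web plate: d = 1.44389 in → contributes +24.6318 in⁴
  top plate: d = 4.84389 in → contributes +22.5376 in⁴
Total I = 72.0387 in⁴.

I_x ≈ 72.04 in⁴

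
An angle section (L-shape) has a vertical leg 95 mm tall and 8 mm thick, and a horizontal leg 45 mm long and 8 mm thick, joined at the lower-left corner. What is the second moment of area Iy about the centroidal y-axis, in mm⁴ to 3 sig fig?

Iy ≈ 1.46 × 10⁵ mm⁴

Treat the section as a set of non-overlapping primitives; coordinates are from the bounding-box lower-left.
Vertical leg: 8 × 95, A = 760 mm², x = 4 mm, Ī = 4053.3 mm⁴.
Horizontal leg (remainder): 37 × 8, A = 296 mm², x = 26.5 mm, Ī = 33 769 mm⁴.
Centroid: x̄ = ΣA·x / ΣA = 10.307 mm.
Transfer each piece to the centroidal y-axis using Ī + A·d² with d = x − 10.307:
  vertical leg: d = -6.3068 mm → contributes +34 283 mm⁴
  horizontal leg (remainder): d = 16.193 mm → contributes +111 386 mm⁴
Total I = 145 669 mm⁴.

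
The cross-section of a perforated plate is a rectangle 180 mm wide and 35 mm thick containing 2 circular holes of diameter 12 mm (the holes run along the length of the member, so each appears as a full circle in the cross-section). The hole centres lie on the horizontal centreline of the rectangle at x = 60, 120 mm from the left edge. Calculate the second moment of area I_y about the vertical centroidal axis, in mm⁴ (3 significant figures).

Treat the section as a set of non-overlapping primitives; coordinates are from the bounding-box lower-left.
Plate: 180 × 35, A = 6 300 mm², x = 90 mm, Ī = 17 010 000 mm⁴.
Hole 1 (subtracted): ⌀12, A = 113.1 mm², x = 60 mm, Ī = 1017.9 mm⁴.
Hole 2 (subtracted): ⌀12, A = 113.1 mm², x = 120 mm, Ī = 1017.9 mm⁴.
By symmetry the centroid is at mid-width, x̄ = 90 mm.
Transfer each piece to the vertical centroidal axis using Ī + A·d² with d = x − 90:
  plate: d = 0 mm → contributes +17 010 000 mm⁴
  hole 1: d = -30 mm → contributes −102 805 mm⁴
  hole 2: d = 30 mm → contributes −102 805 mm⁴
Total I = 16 804 389 mm⁴.

I_y ≈ 1.68 × 10⁷ mm⁴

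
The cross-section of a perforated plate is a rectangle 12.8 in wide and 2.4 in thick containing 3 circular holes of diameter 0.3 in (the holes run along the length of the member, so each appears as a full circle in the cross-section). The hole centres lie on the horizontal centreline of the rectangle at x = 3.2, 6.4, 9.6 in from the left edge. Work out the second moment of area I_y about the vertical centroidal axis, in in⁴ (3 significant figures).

I_y ≈ 418 in⁴

Break the section into simple shapes (no overlaps), measuring from the bottom-left corner of the bounding box.
Plate: 12.8 × 2.4, A = 30.72 in², x = 6.4 in, Ī = 419.43 in⁴.
Hole 1 (subtracted): ⌀0.3, A = 0.070686 in², x = 3.2 in, Ī = 0.00039761 in⁴.
Hole 2 (subtracted): ⌀0.3, A = 0.070686 in², x = 6.4 in, Ī = 0.00039761 in⁴.
Hole 3 (subtracted): ⌀0.3, A = 0.070686 in², x = 9.6 in, Ī = 0.00039761 in⁴.
By symmetry the centroid is at mid-width, x̄ = 6.4 in.
Transfer each piece to the vertical centroidal axis using Ī + A·d² with d = x − 6.4:
  plate: d = 0 in → contributes +419.43 in⁴
  hole 1: d = -3.2 in → contributes −0.72422 in⁴
  hole 2: d = 0 in → contributes −0.00039761 in⁴
  hole 3: d = 3.2 in → contributes −0.72422 in⁴
Total I = 417.98 in⁴.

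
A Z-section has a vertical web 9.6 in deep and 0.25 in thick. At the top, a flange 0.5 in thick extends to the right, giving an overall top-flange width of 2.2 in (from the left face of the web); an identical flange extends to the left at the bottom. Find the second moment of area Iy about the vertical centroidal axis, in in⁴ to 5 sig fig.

Break the section into simple shapes (no overlaps), measuring from the bottom-left corner of the bounding box.
Web: 0.25 × 9.6, A = 2.4 in², x = 2.075 in, Ī = 0.0125 in⁴.
Top flange (beyond web): 1.95 × 0.5, A = 0.975 in², x = 3.175 in, Ī = 0.3089531 in⁴.
Bottom flange (beyond web): 1.95 × 0.5, A = 0.975 in², x = 0.975 in, Ī = 0.3089531 in⁴.
Centroid: x̄ = ΣA·x / ΣA = 2.075 in.
Transfer each piece to the vertical centroidal axis using Ī + A·d² with d = x − 2.075:
  web: d = 0 in → contributes +0.0125 in⁴
  top flange (beyond web): d = 1.1 in → contributes +1.488703 in⁴
  bottom flange (beyond web): d = -1.1 in → contributes +1.488703 in⁴
Total I = 2.989906 in⁴.

Iy ≈ 2.9899 in⁴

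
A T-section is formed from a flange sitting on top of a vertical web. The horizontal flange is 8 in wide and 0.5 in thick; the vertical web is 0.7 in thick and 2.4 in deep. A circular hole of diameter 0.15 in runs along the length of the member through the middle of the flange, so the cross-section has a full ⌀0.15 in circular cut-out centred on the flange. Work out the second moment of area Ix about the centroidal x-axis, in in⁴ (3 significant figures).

Ix ≈ 3.37 in⁴

Decompose the section into non-overlapping parts with the origin at the bottom-left of its bounding rectangle.
Flange: 8 × 0.5, A = 4 in², y = 2.65 in, Ī = 0.083333 in⁴.
Web: 0.7 × 2.4, A = 1.68 in², y = 1.2 in, Ī = 0.8064 in⁴.
Hole (subtracted): ⌀0.15, A = 0.017671 in², y = 2.65 in, Ī = 0.00002485 in⁴.
Centroid: ȳ = ΣA·y / ΣA = 2.2198 in.
Transfer each piece to the centroidal x-axis using Ī + A·d² with d = y − 2.2198:
  flange: d = 0.43021 in → contributes +0.82366 in⁴
  web: d = -1.0198 in → contributes +2.5535 in⁴
  hole: d = 0.43021 in → contributes −0.0032955 in⁴
Total I = 3.3739 in⁴.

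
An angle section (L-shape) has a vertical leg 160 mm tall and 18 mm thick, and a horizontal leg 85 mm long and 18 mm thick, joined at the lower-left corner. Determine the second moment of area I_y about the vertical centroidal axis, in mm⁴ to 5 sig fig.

Decompose the section into non-overlapping parts with the origin at the bottom-left of its bounding rectangle.
Vertical leg: 18 × 160, A = 2 880 mm², x = 9 mm, Ī = 77 760 mm⁴.
Horizontal leg (remainder): 67 × 18, A = 1 206 mm², x = 51.5 mm, Ī = 451144.5 mm⁴.
Centroid: x̄ = ΣA·x / ΣA = 21.54405 mm.
Transfer each piece to the vertical centroidal axis using Ī + A·d² with d = x − 21.54405:
  vertical leg: d = -12.54405 mm → contributes +530937.4 mm⁴
  horizontal leg (remainder): d = 29.95595 mm → contributes +1 533 359 mm⁴
Total I = 2 064 297 mm⁴.

I_y ≈ 2.0643 × 10⁶ mm⁴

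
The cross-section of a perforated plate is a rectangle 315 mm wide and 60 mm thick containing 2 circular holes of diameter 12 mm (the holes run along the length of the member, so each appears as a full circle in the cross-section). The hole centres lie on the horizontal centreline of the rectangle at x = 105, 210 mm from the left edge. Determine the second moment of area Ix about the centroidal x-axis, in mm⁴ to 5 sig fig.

Ix ≈ 5.6680 × 10⁶ mm⁴

Treat the section as a set of non-overlapping primitives; coordinates are from the bounding-box lower-left.
Plate: 315 × 60, A = 18 900 mm², y = 30 mm, Ī = 5 670 000 mm⁴.
Hole 1 (subtracted): ⌀12, A = 113.0973 mm², y = 30 mm, Ī = 1017.876 mm⁴.
Hole 2 (subtracted): ⌀12, A = 113.0973 mm², y = 30 mm, Ī = 1017.876 mm⁴.
By symmetry the centroid is at mid-height, ȳ = 30 mm.
All pieces are centred on the centroidal x-axis, so I = ΣĪ (holes subtracted) = 5 667 964 mm⁴.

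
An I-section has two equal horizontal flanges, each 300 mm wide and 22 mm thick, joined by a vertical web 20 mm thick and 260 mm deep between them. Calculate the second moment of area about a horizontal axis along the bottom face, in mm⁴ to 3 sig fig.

I_base ≈ 7.17 × 10⁸ mm⁴

Decompose the section into non-overlapping parts with the origin at the bottom-left of its bounding rectangle.
Bottom flange: 300 × 22, A = 6 600 mm², y = 11 mm, Ī = 266 200 mm⁴.
Web: 20 × 260, A = 5 200 mm², y = 152 mm, Ī = 29 293 333 mm⁴.
Top flange: 300 × 22, A = 6 600 mm², y = 293 mm, Ī = 266 200 mm⁴.
Transfer each piece to a horizontal axis along the bottom face using Ī + A·d² with d = y − 0:
  bottom flange: d = 11 mm → contributes +1 064 800 mm⁴
  web: d = 152 mm → contributes +149 434 133 mm⁴
  top flange: d = 293 mm → contributes +566 869 600 mm⁴
Total I = 717 368 533 mm⁴.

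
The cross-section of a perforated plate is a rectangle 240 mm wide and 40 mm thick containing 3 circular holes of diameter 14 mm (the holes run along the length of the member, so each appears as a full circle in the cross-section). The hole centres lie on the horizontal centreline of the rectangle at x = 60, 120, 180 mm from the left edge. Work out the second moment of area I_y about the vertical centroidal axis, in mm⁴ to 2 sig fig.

Decompose the section into non-overlapping parts with the origin at the bottom-left of its bounding rectangle.
Plate: 240 × 40, A = 9 600 mm², x = 120 mm, Ī = 46 080 000 mm⁴.
Hole 1 (subtracted): ⌀14, A = 153.9 mm², x = 60 mm, Ī = 1 886 mm⁴.
Hole 2 (subtracted): ⌀14, A = 153.9 mm², x = 120 mm, Ī = 1 886 mm⁴.
Hole 3 (subtracted): ⌀14, A = 153.9 mm², x = 180 mm, Ī = 1 886 mm⁴.
By symmetry the centroid is at mid-width, x̄ = 120 mm.
Transfer each piece to the vertical centroidal axis using Ī + A·d² with d = x − 120:
  plate: d = 0 mm → contributes +46 080 000 mm⁴
  hole 1: d = -60 mm → contributes −556 063 mm⁴
  hole 2: d = 0 mm → contributes −1 886 mm⁴
  hole 3: d = 60 mm → contributes −556 063 mm⁴
Total I = 44 965 989 mm⁴.

I_y ≈ 4.5 × 10⁷ mm⁴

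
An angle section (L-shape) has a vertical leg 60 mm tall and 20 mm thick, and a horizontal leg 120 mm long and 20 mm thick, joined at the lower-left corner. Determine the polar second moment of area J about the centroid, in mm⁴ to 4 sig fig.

Decompose the section into non-overlapping parts with the origin at the bottom-left of its bounding rectangle.
Vertical leg: 20 × 60, A = 1 200 mm², y = 30 mm, Ī = 360 000 mm⁴.
Horizontal leg (remainder): 100 × 20, A = 2 000 mm², y = 10 mm, Ī = 66666.7 mm⁴.
Centroid: ȳ = ΣA·y / ΣA = 17.5 mm.
Transfer each piece to the centroidal x-axis using Ī + A·d² with d = y − 17.5:
  vertical leg: d = 12.5 mm → contributes +547 500 mm⁴
  horizontal leg (remainder): d = -7.5 mm → contributes +179 167 mm⁴
Total I = 726 667 mm⁴.
For the y-axis: x̄ = 47.5 mm.
Repeating about the centroidal y-axis gives I_y = 4 406 667 mm⁴.
Polar second moment: J = I_x + I_y = 5 133 333 mm⁴.

J ≈ 5.133 × 10⁶ mm⁴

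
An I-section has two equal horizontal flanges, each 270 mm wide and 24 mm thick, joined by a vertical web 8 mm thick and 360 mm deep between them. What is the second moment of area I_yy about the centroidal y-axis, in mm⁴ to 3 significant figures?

Break the section into simple shapes (no overlaps), measuring from the bottom-left corner of the bounding box.
Bottom flange: 270 × 24, A = 6 480 mm², x = 135 mm, Ī = 39 366 000 mm⁴.
Web: 8 × 360, A = 2 880 mm², x = 135 mm, Ī = 15 360 mm⁴.
Top flange: 270 × 24, A = 6 480 mm², x = 135 mm, Ī = 39 366 000 mm⁴.
By symmetry the centroid is at mid-width, x̄ = 135 mm.
All pieces are centred on the centroidal y-axis, so I = ΣĪ = 78 747 360 mm⁴.

I_yy ≈ 7.87 × 10⁷ mm⁴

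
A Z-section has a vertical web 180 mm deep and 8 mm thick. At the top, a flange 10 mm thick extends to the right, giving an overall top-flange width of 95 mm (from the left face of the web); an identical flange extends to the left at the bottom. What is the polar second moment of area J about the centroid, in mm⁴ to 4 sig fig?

J ≈ 2.151 × 10⁷ mm⁴

Break the section into simple shapes (no overlaps), measuring from the bottom-left corner of the bounding box.
Web: 8 × 180, A = 1 440 mm², y = 90 mm, Ī = 3 888 000 mm⁴.
Top flange (beyond web): 87 × 10, A = 870 mm², y = 175 mm, Ī = 7 250 mm⁴.
Bottom flange (beyond web): 87 × 10, A = 870 mm², y = 5 mm, Ī = 7 250 mm⁴.
Centroid: ȳ = ΣA·y / ΣA = 90 mm.
Transfer each piece to the centroidal x-axis using Ī + A·d² with d = y − 90:
  web: d = 0 mm → contributes +3 888 000 mm⁴
  top flange (beyond web): d = 85 mm → contributes +6 293 000 mm⁴
  bottom flange (beyond web): d = -85 mm → contributes +6 293 000 mm⁴
Total I = 16 474 000 mm⁴.
For the y-axis: x̄ = 91 mm.
Repeating about the centroidal y-axis gives I_y = 5 031 060 mm⁴.
Polar second moment: J = I_x + I_y = 21 505 060 mm⁴.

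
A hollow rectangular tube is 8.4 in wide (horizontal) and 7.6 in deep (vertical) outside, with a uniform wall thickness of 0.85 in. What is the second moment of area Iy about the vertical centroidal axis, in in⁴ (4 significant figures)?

Treat the section as a set of non-overlapping primitives; coordinates are from the bounding-box lower-left.
Outer rectangle: 8.4 × 7.6, A = 63.84 in², x = 4.2 in, Ī = 375.379 in⁴.
Inner void (subtracted): 6.7 × 5.9, A = 39.53 in², x = 4.2 in, Ī = 147.875 in⁴.
By symmetry the centroid is at mid-width, x̄ = 4.2 in.
All pieces are centred on the vertical centroidal axis, so I = ΣĪ (holes subtracted) = 227.504 in⁴.

Iy ≈ 227.5 in⁴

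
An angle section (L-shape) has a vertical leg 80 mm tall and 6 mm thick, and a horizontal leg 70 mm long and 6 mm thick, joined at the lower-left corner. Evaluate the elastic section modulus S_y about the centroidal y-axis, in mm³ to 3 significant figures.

Split into non-overlapping primitives; take the origin at the lower-left of the bounding box.
Vertical leg: 6 × 80, A = 480 mm², x = 3 mm, Ī = 1 440 mm⁴.
Horizontal leg (remainder): 64 × 6, A = 384 mm², x = 38 mm, Ī = 131 072 mm⁴.
Centroid: x̄ = ΣA·x / ΣA = 18.556 mm.
Transfer each piece to the centroidal y-axis using Ī + A·d² with d = x − 18.556:
  vertical leg: d = -15.556 mm → contributes +117 588 mm⁴
  horizontal leg (remainder): d = 19.444 mm → contributes +276 257 mm⁴
Total I = 393 845 mm⁴.
Extreme fibre distance c = 51.444 mm; S = I/c = 7655.7 mm³.

S_y ≈ 7660 mm³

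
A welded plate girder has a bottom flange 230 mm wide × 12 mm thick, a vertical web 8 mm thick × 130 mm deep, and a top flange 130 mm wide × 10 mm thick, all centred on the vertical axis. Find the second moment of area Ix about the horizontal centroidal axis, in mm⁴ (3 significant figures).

Decompose the section into non-overlapping parts with the origin at the bottom-left of its bounding rectangle.
Bottom plate: 230 × 12, A = 2 760 mm², y = 6 mm, Ī = 33 120 mm⁴.
Web plate: 8 × 130, A = 1 040 mm², y = 77 mm, Ī = 1 464 667 mm⁴.
Top plate: 130 × 10, A = 1 300 mm², y = 147 mm, Ī = 10 833 mm⁴.
Centroid: ȳ = ΣA·y / ΣA = 56.42 mm.
Transfer each piece to the horizontal centroidal axis using Ī + A·d² with d = y − 56.42:
  bottom plate: d = -50.42 mm → contributes +7 049 418 mm⁴
  web plate: d = 20.58 mm → contributes +1 905 161 mm⁴
  top plate: d = 90.58 mm → contributes +10 677 083 mm⁴
Total I = 19 631 662 mm⁴.

Ix ≈ 1.96 × 10⁷ mm⁴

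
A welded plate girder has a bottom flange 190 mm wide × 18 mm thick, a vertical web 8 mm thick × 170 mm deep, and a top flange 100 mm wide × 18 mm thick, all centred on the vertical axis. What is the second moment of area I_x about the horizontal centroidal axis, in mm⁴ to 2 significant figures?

I_x ≈ 4.6 × 10⁷ mm⁴

Treat the section as a set of non-overlapping primitives; coordinates are from the bounding-box lower-left.
Bottom plate: 190 × 18, A = 3 420 mm², y = 9 mm, Ī = 92 340 mm⁴.
Web plate: 8 × 170, A = 1 360 mm², y = 103 mm, Ī = 3 275 333 mm⁴.
Top plate: 100 × 18, A = 1 800 mm², y = 197 mm, Ī = 48 600 mm⁴.
Centroid: ȳ = ΣA·y / ΣA = 79.86 mm.
Transfer each piece to the horizontal centroidal axis using Ī + A·d² with d = y − 79.86:
  bottom plate: d = -70.86 mm → contributes +17 263 253 mm⁴
  web plate: d = 23.14 mm → contributes +4 003 738 mm⁴
  top plate: d = 117.1 mm → contributes +24 749 008 mm⁴
Total I = 46 015 999 mm⁴.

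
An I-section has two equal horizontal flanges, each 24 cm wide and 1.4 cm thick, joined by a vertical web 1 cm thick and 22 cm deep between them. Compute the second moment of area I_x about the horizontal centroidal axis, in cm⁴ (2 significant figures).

I_x ≈ 1.0 × 10⁴ cm⁴

Split into non-overlapping primitives; take the origin at the lower-left of the bounding box.
Bottom flange: 24 × 1.4, A = 33.6 cm², y = 0.7 cm, Ī = 5.488 cm⁴.
Web: 1 × 22, A = 22 cm², y = 12.4 cm, Ī = 887.3 cm⁴.
Top flange: 24 × 1.4, A = 33.6 cm², y = 24.1 cm, Ī = 5.488 cm⁴.
By symmetry the centroid is at mid-height, ȳ = 12.4 cm.
Transfer each piece to the horizontal centroidal axis using Ī + A·d² with d = y − 12.4:
  bottom flange: d = -11.7 cm → contributes +4 605 cm⁴
  web: d = 0 cm → contributes +887.3 cm⁴
  top flange: d = 11.7 cm → contributes +4 605 cm⁴
Total I = 10 097 cm⁴.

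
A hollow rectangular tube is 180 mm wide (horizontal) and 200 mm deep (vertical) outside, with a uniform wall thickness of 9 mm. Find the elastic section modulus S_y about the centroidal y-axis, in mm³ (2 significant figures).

Split into non-overlapping primitives; take the origin at the lower-left of the bounding box.
Outer rectangle: 180 × 200, A = 36 000 mm², x = 90 mm, Ī = 97 200 000 mm⁴.
Inner void (subtracted): 162 × 182, A = 29 484 mm², x = 90 mm, Ī = 64 481 508 mm⁴.
By symmetry the centroid is at mid-width, x̄ = 90 mm.
All pieces are centred on the centroidal y-axis, so I = ΣĪ (holes subtracted) = 32 718 492 mm⁴.
Extreme fibre distance c = 90 mm; S = I/c = 363 539 mm³.

S_y ≈ 3.6 × 10⁵ mm³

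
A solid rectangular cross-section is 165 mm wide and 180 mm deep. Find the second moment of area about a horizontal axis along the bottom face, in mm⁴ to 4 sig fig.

The section: 165 × 180, A = 29 700 mm², y = 90 mm, Ī = 80 190 000 mm⁴.
Transfer it to the bottom edge using Ī + A·d² with d = y − 0:
  the section: d = 90 mm → contributes +320 760 000 mm⁴
Total I = 320 760 000 mm⁴.

I_base ≈ 3.208 × 10⁸ mm⁴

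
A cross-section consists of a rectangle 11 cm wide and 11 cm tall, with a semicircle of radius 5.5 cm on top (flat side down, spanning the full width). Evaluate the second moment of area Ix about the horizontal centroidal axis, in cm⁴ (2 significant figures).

Ix ≈ 3400 cm⁴

Break the section into simple shapes (no overlaps), measuring from the bottom-left corner of the bounding box.
Rectangular body: 11 × 11, A = 121 cm², y = 5.5 cm, Ī = 1 220 cm⁴.
Semicircular cap: semicircle r = 5.5, A = 47.52 cm², y = 13.33 cm, Ī = 100.4 cm⁴.
Centroid: ȳ = ΣA·y / ΣA = 7.709 cm.
Transfer each piece to the horizontal centroidal axis using Ī + A·d² with d = y − 7.709:
  rectangular body: d = -2.209 cm → contributes +1 811 cm⁴
  semicircular cap: d = 5.625 cm → contributes +1 604 cm⁴
Total I = 3 415 cm⁴.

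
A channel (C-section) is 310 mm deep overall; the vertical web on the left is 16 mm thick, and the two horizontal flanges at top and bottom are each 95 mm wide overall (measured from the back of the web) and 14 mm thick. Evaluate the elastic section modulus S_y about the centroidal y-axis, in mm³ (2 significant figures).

Treat the section as a set of non-overlapping primitives; coordinates are from the bounding-box lower-left.
Web: 16 × 310, A = 4 960 mm², x = 8 mm, Ī = 105 813 mm⁴.
Top flange (beyond web): 79 × 14, A = 1 106 mm², x = 55.5 mm, Ī = 575 212 mm⁴.
Bottom flange (beyond web): 79 × 14, A = 1 106 mm², x = 55.5 mm, Ī = 575 212 mm⁴.
Centroid: x̄ = ΣA·x / ΣA = 22.65 mm.
Transfer each piece to the centroidal y-axis using Ī + A·d² with d = x − 22.65:
  web: d = -14.65 mm → contributes +1 170 345 mm⁴
  top flange (beyond web): d = 32.85 mm → contributes +1 768 720 mm⁴
  bottom flange (beyond web): d = 32.85 mm → contributes +1 768 720 mm⁴
Total I = 4 707 784 mm⁴.
Extreme fibre distance c = 72.35 mm; S = I/c = 65 070 mm³.

S_y ≈ 6.5 × 10⁴ mm³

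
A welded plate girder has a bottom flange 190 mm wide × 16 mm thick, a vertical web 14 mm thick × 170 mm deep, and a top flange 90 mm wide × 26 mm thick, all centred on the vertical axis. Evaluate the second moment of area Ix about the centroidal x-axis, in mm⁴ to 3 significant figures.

Treat the section as a set of non-overlapping primitives; coordinates are from the bounding-box lower-left.
Bottom plate: 190 × 16, A = 3 040 mm², y = 8 mm, Ī = 64 853 mm⁴.
Web plate: 14 × 170, A = 2 380 mm², y = 101 mm, Ī = 5 731 833 mm⁴.
Top plate: 90 × 26, A = 2 340 mm², y = 199 mm, Ī = 131 820 mm⁴.
Centroid: ȳ = ΣA·y / ΣA = 94.119 mm.
Transfer each piece to the centroidal x-axis using Ī + A·d² with d = y − 94.119:
  bottom plate: d = -86.119 mm → contributes +22 610 727 mm⁴
  web plate: d = 6.8814 mm → contributes +5 844 536 mm⁴
  top plate: d = 104.88 mm → contributes +25 872 094 mm⁴
Total I = 54 327 358 mm⁴.

Ix ≈ 5.43 × 10⁷ mm⁴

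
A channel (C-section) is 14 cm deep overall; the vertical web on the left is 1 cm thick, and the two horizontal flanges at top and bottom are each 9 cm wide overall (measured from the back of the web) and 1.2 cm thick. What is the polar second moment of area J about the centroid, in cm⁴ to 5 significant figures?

J ≈ 1284.9 cm⁴

Split into non-overlapping primitives; take the origin at the lower-left of the bounding box.
Web: 1 × 14, A = 14 cm², y = 7 cm, Ī = 228.6667 cm⁴.
Top flange (beyond web): 8 × 1.2, A = 9.6 cm², y = 13.4 cm, Ī = 1.152 cm⁴.
Bottom flange (beyond web): 8 × 1.2, A = 9.6 cm², y = 0.6 cm, Ī = 1.152 cm⁴.
By symmetry the centroid is at mid-height, ȳ = 7 cm.
Transfer each piece to the centroidal x-axis using Ī + A·d² with d = y − 7:
  web: d = 0 cm → contributes +228.6667 cm⁴
  top flange (beyond web): d = 6.4 cm → contributes +394.368 cm⁴
  bottom flange (beyond web): d = -6.4 cm → contributes +394.368 cm⁴
Total I = 1017.403 cm⁴.
For the y-axis: x̄ = 3.10241 cm.
Repeating about the centroidal y-axis gives I_y = 267.5185 cm⁴.
Polar second moment: J = I_x + I_y = 1284.921 cm⁴.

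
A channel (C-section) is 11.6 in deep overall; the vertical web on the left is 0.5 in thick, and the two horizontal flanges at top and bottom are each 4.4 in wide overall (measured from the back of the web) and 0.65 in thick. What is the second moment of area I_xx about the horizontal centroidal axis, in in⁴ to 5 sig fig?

I_xx ≈ 217.19 in⁴

Decompose the section into non-overlapping parts with the origin at the bottom-left of its bounding rectangle.
Web: 0.5 × 11.6, A = 5.8 in², y = 5.8 in, Ī = 65.03733 in⁴.
Top flange (beyond web): 3.9 × 0.65, A = 2.535 in², y = 11.275 in, Ī = 0.08925313 in⁴.
Bottom flange (beyond web): 3.9 × 0.65, A = 2.535 in², y = 0.325 in, Ī = 0.08925313 in⁴.
By symmetry the centroid is at mid-height, ȳ = 5.8 in.
Transfer each piece to the horizontal centroidal axis using Ī + A·d² with d = y − 5.8:
  web: d = 0 in → contributes +65.03733 in⁴
  top flange (beyond web): d = 5.475 in → contributes +76.07746 in⁴
  bottom flange (beyond web): d = -5.475 in → contributes +76.07746 in⁴
Total I = 217.1923 in⁴.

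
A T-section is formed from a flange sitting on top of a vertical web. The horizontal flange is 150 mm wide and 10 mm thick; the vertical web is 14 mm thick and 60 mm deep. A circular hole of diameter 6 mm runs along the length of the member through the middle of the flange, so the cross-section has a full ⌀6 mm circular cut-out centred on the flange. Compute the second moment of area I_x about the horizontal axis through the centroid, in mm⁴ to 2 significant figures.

I_x ≈ 9.2 × 10⁵ mm⁴

Decompose the section into non-overlapping parts with the origin at the bottom-left of its bounding rectangle.
Flange: 150 × 10, A = 1 500 mm², y = 65 mm, Ī = 12 500 mm⁴.
Web: 14 × 60, A = 840 mm², y = 30 mm, Ī = 252 000 mm⁴.
Hole (subtracted): ⌀6, A = 28.27 mm², y = 65 mm, Ī = 63.62 mm⁴.
Centroid: ȳ = ΣA·y / ΣA = 52.28 mm.
Transfer each piece to the horizontal axis through the centroid using Ī + A·d² with d = y − 52.28:
  flange: d = 12.72 mm → contributes +255 113 mm⁴
  web: d = -22.28 mm → contributes +669 058 mm⁴
  hole: d = 12.72 mm → contributes −4 637 mm⁴
Total I = 919 534 mm⁴.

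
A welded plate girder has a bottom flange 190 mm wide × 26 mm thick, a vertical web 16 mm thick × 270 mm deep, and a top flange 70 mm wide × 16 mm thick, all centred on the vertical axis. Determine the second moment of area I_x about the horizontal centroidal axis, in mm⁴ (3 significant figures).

I_x ≈ 1.26 × 10⁸ mm⁴

Decompose the section into non-overlapping parts with the origin at the bottom-left of its bounding rectangle.
Bottom plate: 190 × 26, A = 4 940 mm², y = 13 mm, Ī = 278 287 mm⁴.
Web plate: 16 × 270, A = 4 320 mm², y = 161 mm, Ī = 26 244 000 mm⁴.
Top plate: 70 × 16, A = 1 120 mm², y = 304 mm, Ī = 23 893 mm⁴.
Centroid: ȳ = ΣA·y / ΣA = 105.99 mm.
Transfer each piece to the horizontal centroidal axis using Ī + A·d² with d = y − 105.99:
  bottom plate: d = -92.994 mm → contributes +42 999 036 mm⁴
  web plate: d = 55.006 mm → contributes +39 314 747 mm⁴
  top plate: d = 198.01 mm → contributes +43 934 937 mm⁴
Total I = 126 248 720 mm⁴.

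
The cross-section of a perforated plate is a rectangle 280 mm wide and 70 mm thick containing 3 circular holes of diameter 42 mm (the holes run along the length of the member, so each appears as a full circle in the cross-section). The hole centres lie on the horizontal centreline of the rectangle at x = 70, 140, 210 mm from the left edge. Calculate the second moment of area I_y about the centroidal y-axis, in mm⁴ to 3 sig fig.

I_y ≈ 1.14 × 10⁸ mm⁴

Treat the section as a set of non-overlapping primitives; coordinates are from the bounding-box lower-left.
Plate: 280 × 70, A = 19 600 mm², x = 140 mm, Ī = 128 053 333 mm⁴.
Hole 1 (subtracted): ⌀42, A = 1385.4 mm², x = 70 mm, Ī = 152 745 mm⁴.
Hole 2 (subtracted): ⌀42, A = 1385.4 mm², x = 140 mm, Ī = 152 745 mm⁴.
Hole 3 (subtracted): ⌀42, A = 1385.4 mm², x = 210 mm, Ī = 152 745 mm⁴.
By symmetry the centroid is at mid-width, x̄ = 140 mm.
Transfer each piece to the centroidal y-axis using Ī + A·d² with d = x − 140:
  plate: d = 0 mm → contributes +128 053 333 mm⁴
  hole 1: d = -70 mm → contributes −6 941 413 mm⁴
  hole 2: d = 0 mm → contributes −152 745 mm⁴
  hole 3: d = 70 mm → contributes −6 941 413 mm⁴
Total I = 114 017 763 mm⁴.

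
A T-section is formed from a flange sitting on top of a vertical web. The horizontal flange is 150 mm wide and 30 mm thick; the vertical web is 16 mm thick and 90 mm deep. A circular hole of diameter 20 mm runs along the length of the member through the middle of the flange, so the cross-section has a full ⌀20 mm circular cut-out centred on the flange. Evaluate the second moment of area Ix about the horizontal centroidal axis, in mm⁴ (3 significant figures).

Ix ≈ 5.16 × 10⁶ mm⁴

Split into non-overlapping primitives; take the origin at the lower-left of the bounding box.
Flange: 150 × 30, A = 4 500 mm², y = 105 mm, Ī = 337 500 mm⁴.
Web: 16 × 90, A = 1 440 mm², y = 45 mm, Ī = 972 000 mm⁴.
Hole (subtracted): ⌀20, A = 314.16 mm², y = 105 mm, Ī = 7 854 mm⁴.
Centroid: ȳ = ΣA·y / ΣA = 89.642 mm.
Transfer each piece to the horizontal centroidal axis using Ī + A·d² with d = y − 89.642:
  flange: d = 15.358 mm → contributes +1 398 866 mm⁴
  web: d = -44.642 mm → contributes +3 841 826 mm⁴
  hole: d = 15.358 mm → contributes −81 951 mm⁴
Total I = 5 158 740 mm⁴.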